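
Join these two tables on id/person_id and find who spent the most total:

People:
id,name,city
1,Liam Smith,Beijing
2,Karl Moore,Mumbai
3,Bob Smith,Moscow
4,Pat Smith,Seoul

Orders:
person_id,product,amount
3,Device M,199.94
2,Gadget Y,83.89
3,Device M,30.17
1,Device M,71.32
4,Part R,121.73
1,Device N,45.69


Join on: people.id = orders.person_id

Joined rows:
  Bob Smith (Moscow) bought Device M for $199.94
  Karl Moore (Mumbai) bought Gadget Y for $83.89
  Bob Smith (Moscow) bought Device M for $30.17
  Liam Smith (Beijing) bought Device M for $71.32
  Pat Smith (Seoul) bought Part R for $121.73
  Liam Smith (Beijing) bought Device N for $45.69

Total per person:
  Bob Smith: $230.11
  Pat Smith: $121.73
  Liam Smith: $117.01
  Karl Moore: $83.89

Top spender: Bob Smith ($230.11)

Bob Smith ($230.11)


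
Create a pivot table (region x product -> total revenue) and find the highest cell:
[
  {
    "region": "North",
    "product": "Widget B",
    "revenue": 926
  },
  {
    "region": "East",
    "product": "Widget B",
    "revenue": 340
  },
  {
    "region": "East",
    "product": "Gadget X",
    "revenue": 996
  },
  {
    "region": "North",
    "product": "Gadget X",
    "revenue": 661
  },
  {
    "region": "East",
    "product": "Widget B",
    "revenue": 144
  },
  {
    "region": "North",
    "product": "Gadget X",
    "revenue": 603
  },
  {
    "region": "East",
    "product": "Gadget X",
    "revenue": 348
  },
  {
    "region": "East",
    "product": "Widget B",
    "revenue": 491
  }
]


Pivot: region (rows) x product (columns) -> total revenue

     Gadget X      Widget B    
East          1344           975  
North         1264           926  

Highest: East / Gadget X = $1344

East / Gadget X = $1344


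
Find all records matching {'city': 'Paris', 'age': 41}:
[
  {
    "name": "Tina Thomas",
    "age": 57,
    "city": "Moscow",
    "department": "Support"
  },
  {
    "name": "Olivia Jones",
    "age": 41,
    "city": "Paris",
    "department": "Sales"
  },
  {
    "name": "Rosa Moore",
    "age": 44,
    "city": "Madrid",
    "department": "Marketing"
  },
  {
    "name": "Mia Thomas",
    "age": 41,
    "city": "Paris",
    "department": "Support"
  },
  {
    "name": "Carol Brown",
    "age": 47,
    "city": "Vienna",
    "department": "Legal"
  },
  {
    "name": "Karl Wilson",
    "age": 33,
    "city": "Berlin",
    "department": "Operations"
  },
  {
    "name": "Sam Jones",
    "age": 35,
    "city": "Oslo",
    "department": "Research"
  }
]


Search criteria: {'city': 'Paris', 'age': 41}

Checking 7 records:
  Tina Thomas: {city: Moscow, age: 57}
  Olivia Jones: {city: Paris, age: 41} <-- MATCH
  Rosa Moore: {city: Madrid, age: 44}
  Mia Thomas: {city: Paris, age: 41} <-- MATCH
  Carol Brown: {city: Vienna, age: 47}
  Karl Wilson: {city: Berlin, age: 33}
  Sam Jones: {city: Oslo, age: 35}

Matches: ["Olivia Jones", "Mia Thomas"]

["Olivia Jones", "Mia Thomas"]


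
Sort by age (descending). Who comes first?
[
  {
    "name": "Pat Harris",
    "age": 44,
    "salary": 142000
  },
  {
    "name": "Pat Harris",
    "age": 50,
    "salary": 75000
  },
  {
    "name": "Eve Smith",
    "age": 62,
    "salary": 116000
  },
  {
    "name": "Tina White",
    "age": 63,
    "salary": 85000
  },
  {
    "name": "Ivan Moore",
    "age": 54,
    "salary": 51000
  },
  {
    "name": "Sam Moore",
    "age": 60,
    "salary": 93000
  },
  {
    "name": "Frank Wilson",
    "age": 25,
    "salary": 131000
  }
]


Sort by: age (descending)

Sorted order:
  1. Tina White (age = 63)
  2. Eve Smith (age = 62)
  3. Sam Moore (age = 60)
  4. Ivan Moore (age = 54)
  5. Pat Harris (age = 50)
  6. Pat Harris (age = 44)
  7. Frank Wilson (age = 25)

First: Tina White

Tina White


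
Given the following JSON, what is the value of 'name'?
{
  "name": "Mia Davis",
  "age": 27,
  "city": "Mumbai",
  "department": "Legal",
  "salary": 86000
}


Looking up field 'name'
Value: Mia Davis

Mia Davis


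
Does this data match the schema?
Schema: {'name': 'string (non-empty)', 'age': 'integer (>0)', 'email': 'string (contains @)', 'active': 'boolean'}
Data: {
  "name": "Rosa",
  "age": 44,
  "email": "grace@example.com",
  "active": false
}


Validating each field against schema:
  name: OK (non-empty string)
  age: OK (positive integer)
  email: OK (string with @)
  active: OK (boolean)

Result: VALID

VALID


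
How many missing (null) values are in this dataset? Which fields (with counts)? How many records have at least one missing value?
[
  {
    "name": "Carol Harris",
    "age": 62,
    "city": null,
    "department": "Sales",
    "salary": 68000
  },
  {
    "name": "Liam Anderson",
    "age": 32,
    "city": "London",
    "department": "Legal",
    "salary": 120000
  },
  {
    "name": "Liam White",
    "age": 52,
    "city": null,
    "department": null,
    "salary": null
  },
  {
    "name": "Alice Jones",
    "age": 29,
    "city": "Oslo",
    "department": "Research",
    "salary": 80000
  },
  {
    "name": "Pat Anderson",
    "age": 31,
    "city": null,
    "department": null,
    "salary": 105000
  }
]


Checking for missing (null) values in 5 records:

  Carol Harris: city
  Liam Anderson: complete
  Liam White: city, department, salary
  Alice Jones: complete
  Pat Anderson: city, department

Per field:
  name: 0 missing
  age: 0 missing
  city: 3 missing
  department: 2 missing
  salary: 1 missing

Total missing values: 6
Records with any missing: 3

6 missing values (city: 3, department: 2, salary: 1); 3 incomplete records


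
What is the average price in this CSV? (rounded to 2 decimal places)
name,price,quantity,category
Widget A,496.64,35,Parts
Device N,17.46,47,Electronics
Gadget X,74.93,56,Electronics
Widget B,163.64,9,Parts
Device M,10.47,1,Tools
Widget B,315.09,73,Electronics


Computing average price:
Values: [496.64, 17.46, 74.93, 163.64, 10.47, 315.09]
Sum = 1078.23
Count = 6
Average = 1078.23/6 = 179.705 exactly -> 179.71 (rounded half-up to 2 decimal places)

179.71


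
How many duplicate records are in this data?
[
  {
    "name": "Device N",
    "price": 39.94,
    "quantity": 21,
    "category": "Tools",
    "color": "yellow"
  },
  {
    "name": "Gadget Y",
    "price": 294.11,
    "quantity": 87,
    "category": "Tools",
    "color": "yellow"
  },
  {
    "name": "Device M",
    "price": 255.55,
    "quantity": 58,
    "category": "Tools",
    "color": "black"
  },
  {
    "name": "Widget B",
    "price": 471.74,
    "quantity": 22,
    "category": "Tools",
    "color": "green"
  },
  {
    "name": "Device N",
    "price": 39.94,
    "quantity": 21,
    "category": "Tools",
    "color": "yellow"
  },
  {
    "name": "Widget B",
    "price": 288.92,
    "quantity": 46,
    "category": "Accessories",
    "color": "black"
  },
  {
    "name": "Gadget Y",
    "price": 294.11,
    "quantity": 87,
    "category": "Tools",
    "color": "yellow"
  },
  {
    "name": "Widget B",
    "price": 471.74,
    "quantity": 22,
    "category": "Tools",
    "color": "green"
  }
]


Checking 8 records for duplicates:

  Row 1: Device N ($39.94, qty 21)
  Row 2: Gadget Y ($294.11, qty 87)
  Row 3: Device M ($255.55, qty 58)
  Row 4: Widget B ($471.74, qty 22)
  Row 5: Device N ($39.94, qty 21) <-- DUPLICATE
  Row 6: Widget B ($288.92, qty 46)
  Row 7: Gadget Y ($294.11, qty 87) <-- DUPLICATE
  Row 8: Widget B ($471.74, qty 22) <-- DUPLICATE

Duplicates found: 3
Unique records: 5

3 duplicates, 5 unique


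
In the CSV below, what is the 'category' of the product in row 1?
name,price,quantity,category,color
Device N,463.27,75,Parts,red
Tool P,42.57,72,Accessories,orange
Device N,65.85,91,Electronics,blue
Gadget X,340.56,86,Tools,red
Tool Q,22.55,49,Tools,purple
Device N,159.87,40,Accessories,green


Query: Row 1 ('Device N'), column 'category'
Value: Parts

Parts


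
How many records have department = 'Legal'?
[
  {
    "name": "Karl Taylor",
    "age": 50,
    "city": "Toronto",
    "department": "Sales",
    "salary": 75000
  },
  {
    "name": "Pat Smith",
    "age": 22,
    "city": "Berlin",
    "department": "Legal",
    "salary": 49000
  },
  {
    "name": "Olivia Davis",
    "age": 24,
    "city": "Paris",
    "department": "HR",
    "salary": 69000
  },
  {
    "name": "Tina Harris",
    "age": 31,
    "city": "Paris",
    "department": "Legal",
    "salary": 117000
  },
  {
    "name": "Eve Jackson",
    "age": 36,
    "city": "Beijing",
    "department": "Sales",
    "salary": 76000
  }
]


Data: 5 records
Condition: department = 'Legal'

Checking each record:
  Karl Taylor: Sales
  Pat Smith: Legal MATCH
  Olivia Davis: HR
  Tina Harris: Legal MATCH
  Eve Jackson: Sales

Count: 2

2


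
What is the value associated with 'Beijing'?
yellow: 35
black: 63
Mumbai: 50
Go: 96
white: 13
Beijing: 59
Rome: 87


Looking up key 'Beijing'
Value: 59

59


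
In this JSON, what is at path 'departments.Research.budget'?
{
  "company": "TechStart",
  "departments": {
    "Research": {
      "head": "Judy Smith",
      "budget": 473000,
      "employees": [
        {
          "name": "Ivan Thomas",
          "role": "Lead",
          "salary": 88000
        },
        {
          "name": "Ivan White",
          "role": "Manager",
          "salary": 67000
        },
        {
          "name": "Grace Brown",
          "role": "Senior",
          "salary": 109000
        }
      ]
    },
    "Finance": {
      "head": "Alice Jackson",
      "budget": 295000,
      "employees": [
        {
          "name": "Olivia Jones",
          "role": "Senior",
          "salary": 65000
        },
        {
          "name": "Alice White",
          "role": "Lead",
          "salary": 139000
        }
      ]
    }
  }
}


Path: departments.Research.budget

Navigate:
  -> departments
  -> Research
  -> budget = 473000

473000


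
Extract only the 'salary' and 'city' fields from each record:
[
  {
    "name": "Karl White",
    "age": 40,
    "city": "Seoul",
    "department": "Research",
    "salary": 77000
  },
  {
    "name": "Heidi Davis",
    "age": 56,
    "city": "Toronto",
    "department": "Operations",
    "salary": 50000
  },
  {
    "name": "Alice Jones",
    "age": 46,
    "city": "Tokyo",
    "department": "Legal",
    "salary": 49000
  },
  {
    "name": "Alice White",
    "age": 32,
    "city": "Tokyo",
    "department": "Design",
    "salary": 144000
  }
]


Original: 4 records with fields: name, age, city, department, salary
Keep: ['salary', 'city']
Drop: ['name', 'age', 'department']
Result: 4 records, 2 fields each

[
  {
    "salary": 77000,
    "city": "Seoul"
  },
  {
    "salary": 50000,
    "city": "Toronto"
  },
  {
    "salary": 49000,
    "city": "Tokyo"
  },
  {
    "salary": 144000,
    "city": "Tokyo"
  }
]


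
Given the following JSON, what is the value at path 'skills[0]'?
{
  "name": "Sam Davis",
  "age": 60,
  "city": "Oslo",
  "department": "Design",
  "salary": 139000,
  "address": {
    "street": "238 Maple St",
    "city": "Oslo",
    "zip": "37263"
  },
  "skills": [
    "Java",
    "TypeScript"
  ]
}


Query: skills[0]
Path: skills -> first element
Value: Java

Java


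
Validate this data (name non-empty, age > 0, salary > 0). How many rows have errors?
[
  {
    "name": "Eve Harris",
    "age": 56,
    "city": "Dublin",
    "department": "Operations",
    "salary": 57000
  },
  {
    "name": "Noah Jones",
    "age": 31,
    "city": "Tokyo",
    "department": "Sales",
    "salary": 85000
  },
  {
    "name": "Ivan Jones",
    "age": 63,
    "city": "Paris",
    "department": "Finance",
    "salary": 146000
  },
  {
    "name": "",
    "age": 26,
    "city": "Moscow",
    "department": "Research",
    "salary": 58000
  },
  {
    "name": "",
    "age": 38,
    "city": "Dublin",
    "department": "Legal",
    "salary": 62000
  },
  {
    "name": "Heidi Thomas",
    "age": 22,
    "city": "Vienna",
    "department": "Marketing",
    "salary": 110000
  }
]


Validating 6 records:
Rules: name non-empty, age > 0, salary > 0

  Row 1 (Eve Harris): OK
  Row 2 (Noah Jones): OK
  Row 3 (Ivan Jones): OK
  Row 4 (???): empty name
  Row 5 (???): empty name
  Row 6 (Heidi Thomas): OK

Total errors: 2

2 errors


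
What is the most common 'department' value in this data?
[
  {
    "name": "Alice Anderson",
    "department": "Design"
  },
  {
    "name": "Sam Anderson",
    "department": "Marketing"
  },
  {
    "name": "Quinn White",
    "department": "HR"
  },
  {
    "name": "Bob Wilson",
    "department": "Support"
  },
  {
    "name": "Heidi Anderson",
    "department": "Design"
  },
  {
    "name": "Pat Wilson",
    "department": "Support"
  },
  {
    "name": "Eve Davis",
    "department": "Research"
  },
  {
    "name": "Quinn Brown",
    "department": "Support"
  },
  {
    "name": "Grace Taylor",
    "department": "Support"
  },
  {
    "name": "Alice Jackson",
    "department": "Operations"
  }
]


Counting 'department' values across 10 records:

  Support: 4 ####
  Design: 2 ##
  Marketing: 1 #
  HR: 1 #
  Research: 1 #
  Operations: 1 #

Most common: Support (4 times)

Support (4 times)


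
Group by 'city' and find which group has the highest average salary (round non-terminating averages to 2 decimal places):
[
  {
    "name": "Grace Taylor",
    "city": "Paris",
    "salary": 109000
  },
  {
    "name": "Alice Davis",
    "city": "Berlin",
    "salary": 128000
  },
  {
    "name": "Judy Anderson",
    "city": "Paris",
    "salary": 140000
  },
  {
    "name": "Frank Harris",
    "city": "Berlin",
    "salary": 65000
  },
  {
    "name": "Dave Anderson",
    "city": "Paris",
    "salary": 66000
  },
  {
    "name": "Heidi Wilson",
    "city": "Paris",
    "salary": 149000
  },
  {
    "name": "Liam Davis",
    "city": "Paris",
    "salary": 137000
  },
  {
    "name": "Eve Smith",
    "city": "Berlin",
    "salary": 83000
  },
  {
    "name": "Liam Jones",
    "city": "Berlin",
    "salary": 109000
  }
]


Group by: city

Groups:
  Berlin: 4 people, avg salary = 385000/4 = $96250
  Paris: 5 people, avg salary = 601000/5 = $120200

Highest average salary: Paris ($120200)

Paris ($120200)


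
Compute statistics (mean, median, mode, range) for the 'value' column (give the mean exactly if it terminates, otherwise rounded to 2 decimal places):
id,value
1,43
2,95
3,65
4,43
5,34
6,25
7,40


Data: [43, 95, 65, 43, 34, 25, 40]
Count: 7
Sum: 345
Mean: 345/7 ≈ 49.29 (rounded to 2 decimal places)
Sorted: [25, 34, 40, 43, 43, 65, 95]
Median: 43.0
Mode: 43 (2 times)
Range: 95 - 25 = 70
Min: 25, Max: 95

mean≈49.29, median=43.0, mode=43, range=70


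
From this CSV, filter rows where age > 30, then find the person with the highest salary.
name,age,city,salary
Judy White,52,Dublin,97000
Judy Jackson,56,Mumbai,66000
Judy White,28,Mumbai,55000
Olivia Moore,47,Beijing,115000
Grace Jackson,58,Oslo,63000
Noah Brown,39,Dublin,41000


Filter: age > 30
Sort by: salary (descending)

Filtered records (5):
  Olivia Moore, age 47, salary $115000
  Judy White, age 52, salary $97000
  Judy Jackson, age 56, salary $66000
  Grace Jackson, age 58, salary $63000
  Noah Brown, age 39, salary $41000

Highest salary: Olivia Moore ($115000)

Olivia Moore


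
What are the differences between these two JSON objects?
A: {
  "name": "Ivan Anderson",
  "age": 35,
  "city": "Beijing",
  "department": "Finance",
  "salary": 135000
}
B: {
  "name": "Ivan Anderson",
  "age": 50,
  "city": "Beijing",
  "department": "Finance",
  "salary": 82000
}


Comparing each field (in key order):
  name: same
  age: DIFFERENT
  city: same
  department: same
  salary: DIFFERENT
Differences:
  age: 35 -> 50
  salary: 135000 -> 82000

2 field(s) changed

2 changes: age, salary


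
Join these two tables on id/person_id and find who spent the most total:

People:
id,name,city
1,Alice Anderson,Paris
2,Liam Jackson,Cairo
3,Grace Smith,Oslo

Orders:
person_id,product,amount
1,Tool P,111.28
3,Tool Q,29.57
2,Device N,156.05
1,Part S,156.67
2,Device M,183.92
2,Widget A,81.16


Join on: people.id = orders.person_id

Joined rows:
  Alice Anderson (Paris) bought Tool P for $111.28
  Grace Smith (Oslo) bought Tool Q for $29.57
  Liam Jackson (Cairo) bought Device N for $156.05
  Alice Anderson (Paris) bought Part S for $156.67
  Liam Jackson (Cairo) bought Device M for $183.92
  Liam Jackson (Cairo) bought Widget A for $81.16

Total per person:
  Liam Jackson: $421.13
  Alice Anderson: $267.95
  Grace Smith: $29.57

Top spender: Liam Jackson ($421.13)

Liam Jackson ($421.13)


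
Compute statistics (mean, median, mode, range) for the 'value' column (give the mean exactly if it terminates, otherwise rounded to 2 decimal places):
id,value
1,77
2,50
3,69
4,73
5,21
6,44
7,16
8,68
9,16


Data: [77, 50, 69, 73, 21, 44, 16, 68, 16]
Count: 9
Sum: 434
Mean: 434/9 ≈ 48.22 (rounded to 2 decimal places)
Sorted: [16, 16, 21, 44, 50, 68, 69, 73, 77]
Median: 50.0
Mode: 16 (2 times)
Range: 77 - 16 = 61
Min: 16, Max: 77

mean≈48.22, median=50.0, mode=16, range=61


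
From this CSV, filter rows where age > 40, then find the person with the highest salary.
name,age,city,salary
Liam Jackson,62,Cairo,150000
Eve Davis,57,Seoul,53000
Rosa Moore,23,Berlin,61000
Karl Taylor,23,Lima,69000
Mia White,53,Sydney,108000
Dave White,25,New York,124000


Filter: age > 40
Sort by: salary (descending)

Filtered records (3):
  Liam Jackson, age 62, salary $150000
  Mia White, age 53, salary $108000
  Eve Davis, age 57, salary $53000

Highest salary: Liam Jackson ($150000)

Liam Jackson


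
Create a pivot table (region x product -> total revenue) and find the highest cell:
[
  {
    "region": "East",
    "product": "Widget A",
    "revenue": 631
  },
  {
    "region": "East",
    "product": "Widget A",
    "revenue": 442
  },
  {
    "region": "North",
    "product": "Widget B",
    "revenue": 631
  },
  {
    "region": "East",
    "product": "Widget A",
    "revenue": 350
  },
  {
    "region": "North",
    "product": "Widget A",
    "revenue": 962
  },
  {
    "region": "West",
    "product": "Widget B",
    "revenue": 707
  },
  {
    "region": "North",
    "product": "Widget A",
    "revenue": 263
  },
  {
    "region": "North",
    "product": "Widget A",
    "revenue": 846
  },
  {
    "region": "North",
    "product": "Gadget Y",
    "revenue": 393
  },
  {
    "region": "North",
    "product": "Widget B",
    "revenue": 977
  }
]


Pivot: region (rows) x product (columns) -> total revenue

     Gadget Y      Widget A      Widget B    
East             0          1423             0  
North          393          2071          1608  
West             0             0           707  

Highest: North / Widget A = $2071

North / Widget A = $2071


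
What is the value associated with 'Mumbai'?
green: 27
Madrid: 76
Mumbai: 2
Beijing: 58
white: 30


Looking up key 'Mumbai'
Value: 2

2


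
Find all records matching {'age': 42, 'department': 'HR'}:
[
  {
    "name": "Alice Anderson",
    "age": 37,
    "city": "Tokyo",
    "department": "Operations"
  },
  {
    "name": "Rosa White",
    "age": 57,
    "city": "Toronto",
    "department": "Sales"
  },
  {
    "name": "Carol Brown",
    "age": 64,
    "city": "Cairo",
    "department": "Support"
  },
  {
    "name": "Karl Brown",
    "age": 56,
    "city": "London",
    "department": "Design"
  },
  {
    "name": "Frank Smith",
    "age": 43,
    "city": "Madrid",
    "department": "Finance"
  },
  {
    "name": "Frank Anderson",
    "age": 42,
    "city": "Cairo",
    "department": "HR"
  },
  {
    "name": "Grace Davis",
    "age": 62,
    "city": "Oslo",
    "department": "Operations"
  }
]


Search criteria: {'age': 42, 'department': 'HR'}

Checking 7 records:
  Alice Anderson: {age: 37, department: Operations}
  Rosa White: {age: 57, department: Sales}
  Carol Brown: {age: 64, department: Support}
  Karl Brown: {age: 56, department: Design}
  Frank Smith: {age: 43, department: Finance}
  Frank Anderson: {age: 42, department: HR} <-- MATCH
  Grace Davis: {age: 62, department: Operations}

Matches: ["Frank Anderson"]

["Frank Anderson"]


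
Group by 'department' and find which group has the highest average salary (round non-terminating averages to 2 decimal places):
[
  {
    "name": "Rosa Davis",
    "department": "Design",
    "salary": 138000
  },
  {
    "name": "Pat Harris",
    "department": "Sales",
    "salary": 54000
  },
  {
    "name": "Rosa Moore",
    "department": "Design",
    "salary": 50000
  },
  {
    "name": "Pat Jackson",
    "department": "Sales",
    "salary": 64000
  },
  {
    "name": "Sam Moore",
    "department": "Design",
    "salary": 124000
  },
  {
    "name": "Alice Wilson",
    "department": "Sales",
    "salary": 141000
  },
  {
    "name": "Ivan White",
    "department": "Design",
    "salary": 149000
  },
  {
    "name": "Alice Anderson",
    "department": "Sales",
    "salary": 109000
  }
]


Group by: department

Groups:
  Design: 4 people, avg salary = 461000/4 = $115250
  Sales: 4 people, avg salary = 368000/4 = $92000

Highest average salary: Design ($115250)

Design ($115250)


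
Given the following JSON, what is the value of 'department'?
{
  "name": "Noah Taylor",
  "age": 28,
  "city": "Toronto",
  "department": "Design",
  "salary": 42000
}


Looking up field 'department'
Value: Design

Design


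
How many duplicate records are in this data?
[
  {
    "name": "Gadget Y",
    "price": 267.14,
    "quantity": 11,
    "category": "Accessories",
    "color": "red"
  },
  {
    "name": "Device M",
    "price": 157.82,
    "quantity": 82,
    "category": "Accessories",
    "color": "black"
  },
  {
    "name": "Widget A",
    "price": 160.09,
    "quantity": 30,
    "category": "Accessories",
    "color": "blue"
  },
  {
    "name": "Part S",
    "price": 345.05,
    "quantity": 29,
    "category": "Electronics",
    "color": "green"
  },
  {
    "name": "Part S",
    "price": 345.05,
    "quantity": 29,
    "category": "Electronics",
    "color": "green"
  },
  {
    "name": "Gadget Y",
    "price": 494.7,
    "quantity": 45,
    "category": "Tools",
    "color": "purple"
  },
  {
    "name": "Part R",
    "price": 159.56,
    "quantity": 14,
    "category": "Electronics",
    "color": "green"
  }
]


Checking 7 records for duplicates:

  Row 1: Gadget Y ($267.14, qty 11)
  Row 2: Device M ($157.82, qty 82)
  Row 3: Widget A ($160.09, qty 30)
  Row 4: Part S ($345.05, qty 29)
  Row 5: Part S ($345.05, qty 29) <-- DUPLICATE
  Row 6: Gadget Y ($494.7, qty 45)
  Row 7: Part R ($159.56, qty 14)

Duplicates found: 1
Unique records: 6

1 duplicates, 6 unique


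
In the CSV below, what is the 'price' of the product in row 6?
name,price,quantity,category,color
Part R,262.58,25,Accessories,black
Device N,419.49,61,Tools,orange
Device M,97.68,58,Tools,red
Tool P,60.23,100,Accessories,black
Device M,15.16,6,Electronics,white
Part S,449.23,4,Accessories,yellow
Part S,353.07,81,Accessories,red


Query: Row 6 ('Part S'), column 'price'
Value: 449.23

449.23


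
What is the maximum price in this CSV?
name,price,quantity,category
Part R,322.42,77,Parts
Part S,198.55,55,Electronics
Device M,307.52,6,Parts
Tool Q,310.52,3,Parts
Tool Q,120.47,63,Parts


Computing maximum price:
Values: [322.42, 198.55, 307.52, 310.52, 120.47]
Max = 322.42

322.42


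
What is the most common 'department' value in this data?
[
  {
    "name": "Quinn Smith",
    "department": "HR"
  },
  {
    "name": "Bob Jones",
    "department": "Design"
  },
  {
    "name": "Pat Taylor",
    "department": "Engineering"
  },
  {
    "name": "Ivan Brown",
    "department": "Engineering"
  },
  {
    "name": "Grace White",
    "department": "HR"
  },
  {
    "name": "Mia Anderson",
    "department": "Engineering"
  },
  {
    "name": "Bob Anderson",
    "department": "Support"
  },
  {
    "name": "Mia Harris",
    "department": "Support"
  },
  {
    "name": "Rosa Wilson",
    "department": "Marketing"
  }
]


Counting 'department' values across 9 records:

  Engineering: 3 ###
  HR: 2 ##
  Support: 2 ##
  Design: 1 #
  Marketing: 1 #

Most common: Engineering (3 times)

Engineering (3 times)


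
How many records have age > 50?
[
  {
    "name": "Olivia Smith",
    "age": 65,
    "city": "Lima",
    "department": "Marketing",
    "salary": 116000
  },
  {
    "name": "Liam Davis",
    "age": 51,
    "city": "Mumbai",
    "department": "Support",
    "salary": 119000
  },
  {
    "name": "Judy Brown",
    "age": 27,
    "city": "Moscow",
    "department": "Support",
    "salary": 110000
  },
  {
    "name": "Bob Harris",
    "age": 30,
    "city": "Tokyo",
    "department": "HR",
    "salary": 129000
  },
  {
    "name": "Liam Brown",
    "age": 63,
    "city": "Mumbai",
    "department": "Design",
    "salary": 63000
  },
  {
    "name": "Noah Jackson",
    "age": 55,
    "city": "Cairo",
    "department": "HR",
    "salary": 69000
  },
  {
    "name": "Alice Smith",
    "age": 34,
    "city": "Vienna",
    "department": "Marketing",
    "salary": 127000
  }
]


Data: 7 records
Condition: age > 50

Checking each record:
  Olivia Smith: 65 MATCH
  Liam Davis: 51 MATCH
  Judy Brown: 27
  Bob Harris: 30
  Liam Brown: 63 MATCH
  Noah Jackson: 55 MATCH
  Alice Smith: 34

Count: 4

4


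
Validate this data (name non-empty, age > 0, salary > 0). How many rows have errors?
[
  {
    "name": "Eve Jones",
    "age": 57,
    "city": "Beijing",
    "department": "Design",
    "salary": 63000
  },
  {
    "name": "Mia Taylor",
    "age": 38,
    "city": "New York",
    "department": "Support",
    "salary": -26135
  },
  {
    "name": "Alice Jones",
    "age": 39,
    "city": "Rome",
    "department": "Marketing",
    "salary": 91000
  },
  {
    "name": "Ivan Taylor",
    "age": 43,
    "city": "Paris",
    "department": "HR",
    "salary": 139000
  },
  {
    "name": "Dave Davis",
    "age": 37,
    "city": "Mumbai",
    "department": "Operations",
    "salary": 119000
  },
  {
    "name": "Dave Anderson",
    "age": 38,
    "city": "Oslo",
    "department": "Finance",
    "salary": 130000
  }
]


Validating 6 records:
Rules: name non-empty, age > 0, salary > 0

  Row 1 (Eve Jones): OK
  Row 2 (Mia Taylor): negative salary: -26135
  Row 3 (Alice Jones): OK
  Row 4 (Ivan Taylor): OK
  Row 5 (Dave Davis): OK
  Row 6 (Dave Anderson): OK

Total errors: 1

1 errors


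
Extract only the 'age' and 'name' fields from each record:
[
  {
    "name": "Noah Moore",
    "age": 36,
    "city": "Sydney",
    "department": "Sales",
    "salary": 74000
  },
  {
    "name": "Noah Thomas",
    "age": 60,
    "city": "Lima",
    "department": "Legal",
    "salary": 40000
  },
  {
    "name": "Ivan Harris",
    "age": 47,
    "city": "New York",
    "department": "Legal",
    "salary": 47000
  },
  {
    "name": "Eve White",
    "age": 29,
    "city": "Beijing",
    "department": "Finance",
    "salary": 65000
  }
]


Original: 4 records with fields: name, age, city, department, salary
Keep: ['age', 'name']
Drop: ['city', 'department', 'salary']
Result: 4 records, 2 fields each

[
  {
    "age": 36,
    "name": "Noah Moore"
  },
  {
    "age": 60,
    "name": "Noah Thomas"
  },
  {
    "age": 47,
    "name": "Ivan Harris"
  },
  {
    "age": 29,
    "name": "Eve White"
  }
]


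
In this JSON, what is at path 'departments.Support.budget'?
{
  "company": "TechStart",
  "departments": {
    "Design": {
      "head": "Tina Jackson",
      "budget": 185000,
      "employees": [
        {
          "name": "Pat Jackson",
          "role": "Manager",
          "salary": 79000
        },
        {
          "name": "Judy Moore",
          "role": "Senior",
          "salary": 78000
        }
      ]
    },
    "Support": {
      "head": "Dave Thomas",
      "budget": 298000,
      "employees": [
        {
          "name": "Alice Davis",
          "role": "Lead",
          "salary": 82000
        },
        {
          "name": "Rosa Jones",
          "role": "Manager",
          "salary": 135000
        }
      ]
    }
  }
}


Path: departments.Support.budget

Navigate:
  -> departments
  -> Support
  -> budget = 298000

298000


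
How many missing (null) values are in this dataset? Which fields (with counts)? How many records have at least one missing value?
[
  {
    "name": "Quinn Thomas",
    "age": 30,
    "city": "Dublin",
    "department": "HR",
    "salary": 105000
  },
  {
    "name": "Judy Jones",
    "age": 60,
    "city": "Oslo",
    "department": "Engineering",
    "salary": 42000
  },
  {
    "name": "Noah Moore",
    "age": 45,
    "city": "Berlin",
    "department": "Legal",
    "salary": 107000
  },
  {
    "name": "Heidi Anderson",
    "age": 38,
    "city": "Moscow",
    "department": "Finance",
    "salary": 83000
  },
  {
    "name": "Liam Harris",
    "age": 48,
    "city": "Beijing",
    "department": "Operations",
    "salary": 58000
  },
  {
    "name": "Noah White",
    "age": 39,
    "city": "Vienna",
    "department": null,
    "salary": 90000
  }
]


Checking for missing (null) values in 6 records:

  Quinn Thomas: complete
  Judy Jones: complete
  Noah Moore: complete
  Heidi Anderson: complete
  Liam Harris: complete
  Noah White: department

Per field:
  name: 0 missing
  age: 0 missing
  city: 0 missing
  department: 1 missing
  salary: 0 missing

Total missing values: 1
Records with any missing: 1

1 missing values (department: 1); 1 incomplete records


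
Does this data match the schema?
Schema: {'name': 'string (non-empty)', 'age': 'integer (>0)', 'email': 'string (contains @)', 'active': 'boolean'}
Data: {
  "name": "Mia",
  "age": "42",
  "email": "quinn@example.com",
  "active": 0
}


Validating each field against schema:
  name: OK (non-empty string)
  age: FAIL ("42" is not an integer)
  email: OK (string with @)
  active: FAIL (0 is not a boolean)

Result: INVALID (2 errors: age, active)

INVALID (2 errors: age, active)


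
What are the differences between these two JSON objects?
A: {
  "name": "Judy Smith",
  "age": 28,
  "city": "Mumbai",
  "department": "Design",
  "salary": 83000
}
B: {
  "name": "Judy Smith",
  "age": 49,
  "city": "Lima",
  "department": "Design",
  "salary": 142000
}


Comparing each field (in key order):
  name: same
  age: DIFFERENT
  city: DIFFERENT
  department: same
  salary: DIFFERENT
Differences:
  age: 28 -> 49
  city: Mumbai -> Lima
  salary: 83000 -> 142000

3 field(s) changed

3 changes: age, city, salary


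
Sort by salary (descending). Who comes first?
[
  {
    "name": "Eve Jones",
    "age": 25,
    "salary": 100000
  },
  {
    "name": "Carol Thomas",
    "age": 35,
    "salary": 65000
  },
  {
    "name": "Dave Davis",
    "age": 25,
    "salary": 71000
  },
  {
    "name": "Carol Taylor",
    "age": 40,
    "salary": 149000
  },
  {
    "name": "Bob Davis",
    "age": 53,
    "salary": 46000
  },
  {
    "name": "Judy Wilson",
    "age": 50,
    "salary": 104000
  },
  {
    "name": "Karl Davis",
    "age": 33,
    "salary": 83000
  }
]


Sort by: salary (descending)

Sorted order:
  1. Carol Taylor (salary = 149000)
  2. Judy Wilson (salary = 104000)
  3. Eve Jones (salary = 100000)
  4. Karl Davis (salary = 83000)
  5. Dave Davis (salary = 71000)
  6. Carol Thomas (salary = 65000)
  7. Bob Davis (salary = 46000)

First: Carol Taylor

Carol Taylor


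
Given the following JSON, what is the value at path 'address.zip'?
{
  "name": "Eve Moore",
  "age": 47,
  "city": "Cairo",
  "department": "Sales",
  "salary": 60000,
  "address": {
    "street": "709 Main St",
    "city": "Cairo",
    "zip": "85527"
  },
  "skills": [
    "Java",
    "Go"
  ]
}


Query: address.zip
Path: address -> zip
Value: 85527

85527


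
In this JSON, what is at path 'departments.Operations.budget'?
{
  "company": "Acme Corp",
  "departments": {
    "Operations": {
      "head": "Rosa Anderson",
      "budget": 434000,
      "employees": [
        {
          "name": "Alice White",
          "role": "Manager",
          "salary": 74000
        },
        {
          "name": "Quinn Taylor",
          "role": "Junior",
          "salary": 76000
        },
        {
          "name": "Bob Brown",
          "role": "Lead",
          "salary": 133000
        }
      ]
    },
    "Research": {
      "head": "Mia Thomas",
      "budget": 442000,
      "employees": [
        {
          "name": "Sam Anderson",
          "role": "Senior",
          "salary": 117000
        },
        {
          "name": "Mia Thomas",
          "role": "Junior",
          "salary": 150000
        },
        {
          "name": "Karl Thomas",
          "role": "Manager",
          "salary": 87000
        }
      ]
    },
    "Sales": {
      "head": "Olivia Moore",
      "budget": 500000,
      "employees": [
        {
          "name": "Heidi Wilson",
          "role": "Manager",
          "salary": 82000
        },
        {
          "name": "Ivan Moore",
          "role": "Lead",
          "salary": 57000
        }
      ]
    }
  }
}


Path: departments.Operations.budget

Navigate:
  -> departments
  -> Operations
  -> budget = 434000

434000


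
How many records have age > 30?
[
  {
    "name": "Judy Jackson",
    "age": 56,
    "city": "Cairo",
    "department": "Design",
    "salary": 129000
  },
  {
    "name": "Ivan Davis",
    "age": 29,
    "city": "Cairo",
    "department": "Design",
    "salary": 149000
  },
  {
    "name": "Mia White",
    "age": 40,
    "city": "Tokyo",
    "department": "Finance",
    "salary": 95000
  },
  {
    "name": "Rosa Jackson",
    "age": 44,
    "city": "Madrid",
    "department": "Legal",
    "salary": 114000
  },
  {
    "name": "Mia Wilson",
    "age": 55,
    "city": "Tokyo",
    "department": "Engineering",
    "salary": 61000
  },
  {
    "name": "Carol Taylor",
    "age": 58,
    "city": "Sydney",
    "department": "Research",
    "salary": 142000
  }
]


Data: 6 records
Condition: age > 30

Checking each record:
  Judy Jackson: 56 MATCH
  Ivan Davis: 29
  Mia White: 40 MATCH
  Rosa Jackson: 44 MATCH
  Mia Wilson: 55 MATCH
  Carol Taylor: 58 MATCH

Count: 5

5


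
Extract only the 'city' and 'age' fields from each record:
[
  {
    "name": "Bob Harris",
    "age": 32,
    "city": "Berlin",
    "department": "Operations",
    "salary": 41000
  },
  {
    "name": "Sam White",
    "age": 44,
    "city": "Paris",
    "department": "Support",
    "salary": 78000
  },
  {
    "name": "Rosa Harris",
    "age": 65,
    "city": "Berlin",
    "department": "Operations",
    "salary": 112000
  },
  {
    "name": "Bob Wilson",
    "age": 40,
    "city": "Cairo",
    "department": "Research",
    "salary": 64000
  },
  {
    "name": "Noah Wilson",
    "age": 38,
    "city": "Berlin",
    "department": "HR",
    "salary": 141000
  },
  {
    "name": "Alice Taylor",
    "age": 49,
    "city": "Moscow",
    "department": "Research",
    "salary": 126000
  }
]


Original: 6 records with fields: name, age, city, department, salary
Keep: ['city', 'age']
Drop: ['name', 'department', 'salary']
Result: 6 records, 2 fields each

[
  {
    "city": "Berlin",
    "age": 32
  },
  {
    "city": "Paris",
    "age": 44
  },
  {
    "city": "Berlin",
    "age": 65
  },
  {
    "city": "Cairo",
    "age": 40
  },
  {
    "city": "Berlin",
    "age": 38
  },
  {
    "city": "Moscow",
    "age": 49
  }
]


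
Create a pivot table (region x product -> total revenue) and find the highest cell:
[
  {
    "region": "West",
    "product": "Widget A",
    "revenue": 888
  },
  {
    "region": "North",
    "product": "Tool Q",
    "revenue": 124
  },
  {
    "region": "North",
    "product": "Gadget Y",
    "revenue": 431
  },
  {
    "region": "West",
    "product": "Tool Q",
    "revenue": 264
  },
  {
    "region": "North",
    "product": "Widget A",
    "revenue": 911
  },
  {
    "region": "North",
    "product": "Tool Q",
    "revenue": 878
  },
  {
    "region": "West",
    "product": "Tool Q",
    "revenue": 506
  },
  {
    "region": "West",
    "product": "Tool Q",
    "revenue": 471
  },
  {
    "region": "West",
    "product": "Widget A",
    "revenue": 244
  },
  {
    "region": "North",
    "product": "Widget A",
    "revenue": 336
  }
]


Pivot: region (rows) x product (columns) -> total revenue

     Gadget Y      Tool Q        Widget A    
North          431          1002          1247  
West             0          1241          1132  

Highest: North / Widget A = $1247

North / Widget A = $1247


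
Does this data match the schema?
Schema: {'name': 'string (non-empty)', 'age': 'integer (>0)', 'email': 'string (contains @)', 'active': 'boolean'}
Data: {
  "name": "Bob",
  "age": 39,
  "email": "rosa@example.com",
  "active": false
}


Validating each field against schema:
  name: OK (non-empty string)
  age: OK (positive integer)
  email: OK (string with @)
  active: OK (boolean)

Result: VALID

VALID


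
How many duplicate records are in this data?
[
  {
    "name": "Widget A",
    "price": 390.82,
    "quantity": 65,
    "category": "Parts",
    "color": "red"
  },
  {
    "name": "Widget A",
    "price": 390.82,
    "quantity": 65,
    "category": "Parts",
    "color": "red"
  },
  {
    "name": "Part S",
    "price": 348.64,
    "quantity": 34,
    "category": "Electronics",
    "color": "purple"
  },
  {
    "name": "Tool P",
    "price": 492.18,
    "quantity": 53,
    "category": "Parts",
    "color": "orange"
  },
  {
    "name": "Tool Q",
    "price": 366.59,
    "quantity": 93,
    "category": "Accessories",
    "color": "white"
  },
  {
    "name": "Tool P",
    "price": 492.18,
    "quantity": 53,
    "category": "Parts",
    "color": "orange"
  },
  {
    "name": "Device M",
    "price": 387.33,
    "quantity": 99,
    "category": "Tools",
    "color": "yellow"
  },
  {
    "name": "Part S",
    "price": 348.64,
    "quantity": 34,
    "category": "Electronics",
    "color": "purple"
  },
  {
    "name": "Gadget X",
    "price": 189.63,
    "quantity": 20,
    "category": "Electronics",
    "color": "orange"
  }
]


Checking 9 records for duplicates:

  Row 1: Widget A ($390.82, qty 65)
  Row 2: Widget A ($390.82, qty 65) <-- DUPLICATE
  Row 3: Part S ($348.64, qty 34)
  Row 4: Tool P ($492.18, qty 53)
  Row 5: Tool Q ($366.59, qty 93)
  Row 6: Tool P ($492.18, qty 53) <-- DUPLICATE
  Row 7: Device M ($387.33, qty 99)
  Row 8: Part S ($348.64, qty 34) <-- DUPLICATE
  Row 9: Gadget X ($189.63, qty 20)

Duplicates found: 3
Unique records: 6

3 duplicates, 6 unique


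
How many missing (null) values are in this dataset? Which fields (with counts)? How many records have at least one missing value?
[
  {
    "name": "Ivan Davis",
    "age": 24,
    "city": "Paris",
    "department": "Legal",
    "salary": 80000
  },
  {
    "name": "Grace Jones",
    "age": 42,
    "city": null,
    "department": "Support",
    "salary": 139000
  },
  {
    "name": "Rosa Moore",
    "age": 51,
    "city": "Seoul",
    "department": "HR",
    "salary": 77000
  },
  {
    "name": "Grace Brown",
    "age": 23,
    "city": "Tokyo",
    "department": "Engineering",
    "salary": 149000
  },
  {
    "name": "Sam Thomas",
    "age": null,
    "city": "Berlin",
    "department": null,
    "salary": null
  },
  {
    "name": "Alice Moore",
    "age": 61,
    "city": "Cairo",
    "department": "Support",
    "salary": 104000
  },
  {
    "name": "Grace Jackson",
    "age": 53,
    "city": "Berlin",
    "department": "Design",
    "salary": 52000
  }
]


Checking for missing (null) values in 7 records:

  Ivan Davis: complete
  Grace Jones: city
  Rosa Moore: complete
  Grace Brown: complete
  Sam Thomas: age, department, salary
  Alice Moore: complete
  Grace Jackson: complete

Per field:
  name: 0 missing
  age: 1 missing
  city: 1 missing
  department: 1 missing
  salary: 1 missing

Total missing values: 4
Records with any missing: 2

4 missing values (age: 1, city: 1, department: 1, salary: 1); 2 incomplete records


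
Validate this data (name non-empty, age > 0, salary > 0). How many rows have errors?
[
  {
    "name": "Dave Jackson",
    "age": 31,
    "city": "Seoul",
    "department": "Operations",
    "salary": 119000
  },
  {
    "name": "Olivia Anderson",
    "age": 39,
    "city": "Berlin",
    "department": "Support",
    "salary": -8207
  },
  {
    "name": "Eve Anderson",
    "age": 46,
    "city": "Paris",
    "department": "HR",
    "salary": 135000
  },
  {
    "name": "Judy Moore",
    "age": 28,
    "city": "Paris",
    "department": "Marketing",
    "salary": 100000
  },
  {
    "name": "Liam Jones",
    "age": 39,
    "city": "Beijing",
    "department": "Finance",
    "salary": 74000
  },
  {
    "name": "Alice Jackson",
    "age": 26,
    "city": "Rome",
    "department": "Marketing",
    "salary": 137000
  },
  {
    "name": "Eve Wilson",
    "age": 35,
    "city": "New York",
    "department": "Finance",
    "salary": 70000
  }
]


Validating 7 records:
Rules: name non-empty, age > 0, salary > 0

  Row 1 (Dave Jackson): OK
  Row 2 (Olivia Anderson): negative salary: -8207
  Row 3 (Eve Anderson): OK
  Row 4 (Judy Moore): OK
  Row 5 (Liam Jones): OK
  Row 6 (Alice Jackson): OK
  Row 7 (Eve Wilson): OK

Total errors: 1

1 errors
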